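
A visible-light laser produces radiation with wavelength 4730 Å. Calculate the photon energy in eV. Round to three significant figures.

2.62 eV

Use h = 6.62607015e-34 J·s, c = 2.99792458e8 m/s, 1 eV = 1.602176634e-19 J.
First convert: λ = 4730 Å = 4.73e-7 m.
For a photon E = hc/λ, so E = 4.200e-19 J.
Converting to eV: E = 2.621 eV ≈ 2.62 eV.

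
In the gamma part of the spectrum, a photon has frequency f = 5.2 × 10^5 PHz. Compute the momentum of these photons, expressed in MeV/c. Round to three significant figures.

2.15 MeV/c

Convert to SI: f = 5.2 × 10^5 PHz = 5.2 × 10^20 Hz.
The photon relation is p = hf/c, giving p = 1.149 × 10^-21 kg·m/s.
Converting to MeV/c: p = 2.151 MeV/c ≈ 2.15 MeV/c.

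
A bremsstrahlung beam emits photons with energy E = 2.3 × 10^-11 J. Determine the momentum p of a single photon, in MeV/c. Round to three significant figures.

144 MeV/c

For a photon p = E/c, so p = 7.672 × 10^-20 kg·m/s.
Converting to MeV/c: p = 143.6 MeV/c ≈ 144 MeV/c.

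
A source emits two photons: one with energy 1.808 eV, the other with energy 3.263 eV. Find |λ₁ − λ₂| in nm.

Using λ = hc/E: λ₁ = 6.8575e-7 m, λ₂ = 3.7997e-7 m.
|Δλ| = |6.8575e-7 − 3.7997e-7| = 3.06e-7 m = 306 nm.

306 nm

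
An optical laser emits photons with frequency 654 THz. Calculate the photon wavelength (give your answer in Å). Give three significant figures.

4580 Å

First convert: f = 654 THz = 6.54e14 Hz.
Apply λ = c/f: λ = 4.584e-7 m.
Converting to Å: λ = 4584 Å ≈ 4580 Å.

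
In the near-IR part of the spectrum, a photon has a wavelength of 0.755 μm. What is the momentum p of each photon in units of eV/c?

(h = 6.62607015e-34 J·s, c = 2.99792458e8 m/s, 1 eV = 1.602176634e-19 J.)
First convert: λ = 0.755 μm = 7.55e-7 m.
Apply p = h/λ: p = 8.776e-28 kg·m/s.
Converting to eV/c: p = 1.642 eV/c ≈ 1.64 eV/c.

1.64 eV/c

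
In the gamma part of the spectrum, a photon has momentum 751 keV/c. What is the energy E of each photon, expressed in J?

Convert to SI: p = 751 keV/c = 4.0136·10^-22 kg·m/s.
Apply E = pc: E = 1.203·10^-13 J.
So E ≈ 1.20·10^-13 J.

1.20·10^-13 J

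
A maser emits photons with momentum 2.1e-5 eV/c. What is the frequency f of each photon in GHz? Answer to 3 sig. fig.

First convert: p = 2.1e-5 eV/c = 1.1223e-32 kg·m/s.
The photon relation is f = pc/h, giving f = 5.078e9 Hz.
Converting to GHz: f = 5.078 GHz ≈ 5.08 GHz.

5.08 GHz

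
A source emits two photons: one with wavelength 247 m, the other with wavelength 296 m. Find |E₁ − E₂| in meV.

8.31 × 10^-7 meV

Using E = hc/λ: E₁ = 8.042 × 10^-28 J, E₂ = 6.711 × 10^-28 J.
|ΔE| = |8.042 × 10^-28 − 6.711 × 10^-28| = 1.33 × 10^-28 J = 8.31 × 10^-7 meV.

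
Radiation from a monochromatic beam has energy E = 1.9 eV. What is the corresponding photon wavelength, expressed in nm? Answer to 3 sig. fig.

653 nm

First convert: E = 1.9 eV = 3.0441·10^-19 J.
Apply λ = hc/E: λ = 6.525·10^-7 m.
Converting to nm: λ = 652.5 nm ≈ 653 nm.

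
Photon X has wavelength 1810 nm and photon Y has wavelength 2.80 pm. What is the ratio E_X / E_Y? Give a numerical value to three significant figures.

E_X = 1.097·10^-19 J (from wavelength = 1810 nm, via E = hc/λ).
E_Y = 7.094·10^-14 J (from wavelength = 2.80 pm, via E = hc/λ).
Ratio = 1.097·10^-19 / 7.094·10^-14 = 1.55·10^-6.

1.55·10^-6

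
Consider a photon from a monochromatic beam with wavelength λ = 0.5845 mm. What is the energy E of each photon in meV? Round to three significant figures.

Take h = 6.62607015·10^-34 J·s, c = 2.99792458·10^8 m/s, 1 eV = 1.602176634·10^-19 J.
In SI units: λ = 0.5845 mm = 5.845·10^-4 m.
For a photon E = hc/λ, so E = 3.399·10^-22 J.
Converting to meV: E = 2.121 meV ≈ 2.12 meV.

2.12 meV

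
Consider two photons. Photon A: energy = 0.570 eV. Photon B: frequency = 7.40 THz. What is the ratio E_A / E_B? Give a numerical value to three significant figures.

E_A = 9.132e-20 J (from energy = 0.570 eV, via E given directly).
E_B = 4.903e-21 J (from frequency = 7.40 THz, via E = hf).
Ratio = 9.132e-20 / 4.903e-21 = 18.6.

18.6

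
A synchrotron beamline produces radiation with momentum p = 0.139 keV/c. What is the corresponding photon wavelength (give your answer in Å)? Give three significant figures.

89.2 Å

Use h = 6.62607015 × 10^-34 J·s, c = 2.99792458 × 10^8 m/s, 1 eV = 1.602176634 × 10^-19 J.
First convert: p = 0.139 keV/c = 7.4286 × 10^-26 kg·m/s.
For a photon λ = h/p, so λ = 8.920 × 10^-9 m.
Converting to Å: λ = 89.20 Å ≈ 89.2 Å.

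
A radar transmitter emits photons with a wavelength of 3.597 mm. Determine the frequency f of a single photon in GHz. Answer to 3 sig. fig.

Use c = 2.99792458·10^8 m/s.
Convert to SI: λ = 3.597 mm = 0.003597 m.
Since f = c/λ for a photon, f = 8.335·10^10 Hz.
Converting to GHz: f = 83.35 GHz ≈ 83.3 GHz.

83.3 GHz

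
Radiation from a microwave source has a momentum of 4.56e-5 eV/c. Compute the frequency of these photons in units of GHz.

11.0 GHz

Use h = 6.62607015e-34 J·s, c = 2.99792458e8 m/s, 1 eV = 1.602176634e-19 J.
In SI units: p = 4.56e-5 eV/c = 2.4370e-32 kg·m/s.
Apply f = pc/h: f = 1.103e10 Hz.
Converting to GHz: f = 11.03 GHz ≈ 11.0 GHz.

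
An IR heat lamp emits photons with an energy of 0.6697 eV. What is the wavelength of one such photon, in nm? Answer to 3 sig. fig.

1850 nm

Take h = 6.62607015 × 10^-34 J·s, c = 2.99792458 × 10^8 m/s, 1 eV = 1.602176634 × 10^-19 J.
In SI units: E = 0.6697 eV = 1.0730 × 10^-19 J.
The photon relation is λ = hc/E, giving λ = 1.851 × 10^-6 m.
Converting to nm: λ = 1851 nm ≈ 1850 nm.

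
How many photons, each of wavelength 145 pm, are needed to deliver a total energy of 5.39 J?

Per-photon energy: E = 1.370·10^-15 J (from wavelength = 145 pm).
N = E_total / E_photon = 5.39 J / 1.370·10^-15 J = 3.93·10^15.

3.93·10^15 photons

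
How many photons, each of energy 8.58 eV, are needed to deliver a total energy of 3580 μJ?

2.60 × 10^15 photons

Per-photon energy: E = 1.375 × 10^-18 J (from energy = 8.58 eV).
N = E_total / E_photon = 0.00358 J / 1.375 × 10^-18 J = 2.60 × 10^15.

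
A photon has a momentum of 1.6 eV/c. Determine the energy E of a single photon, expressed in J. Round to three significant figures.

Take c = 2.99792458e8 m/s, 1 eV = 1.602176634e-19 J.
Convert to SI: p = 1.6 eV/c = 8.5509e-28 kg·m/s.
The photon relation is E = pc, giving E = 2.563e-19 J.
So E ≈ 2.56e-19 J.

2.56e-19 J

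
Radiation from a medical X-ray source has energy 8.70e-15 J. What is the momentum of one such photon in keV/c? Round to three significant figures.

(c = 2.99792458e8 m/s, 1 eV = 1.602176634e-19 J.)
For a photon p = E/c, so p = 2.902e-23 kg·m/s.
Converting to keV/c: p = 54.30 keV/c ≈ 54.3 keV/c.

54.3 keV/c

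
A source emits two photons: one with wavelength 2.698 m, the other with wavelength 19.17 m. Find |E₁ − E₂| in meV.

Using E = hc/λ: E₁ = 7.3627e-26 J, E₂ = 1.0362e-26 J.
|ΔE| = |7.3627e-26 − 1.0362e-26| = 6.33e-26 J = 3.95e-4 meV.

3.95e-4 meV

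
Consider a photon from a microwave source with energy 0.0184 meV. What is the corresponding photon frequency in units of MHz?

First convert: E = 0.0184 meV = 2.9480 × 10^-24 J.
Since f = E/h for a photon, f = 4.449 × 10^9 Hz.
Converting to MHz: f = 4449 MHz ≈ 4450 MHz.

4450 MHz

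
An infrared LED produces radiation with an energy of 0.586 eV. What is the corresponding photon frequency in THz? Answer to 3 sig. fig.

In SI units: E = 0.586 eV = 9.3888e-20 J.
The photon relation is f = E/h, giving f = 1.417e14 Hz.
Converting to THz: f = 141.7 THz ≈ 142 THz.

142 THz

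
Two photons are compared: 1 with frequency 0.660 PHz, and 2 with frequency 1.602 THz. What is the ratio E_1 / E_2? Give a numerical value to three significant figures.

E_1 = 4.373 × 10^-19 J (from frequency = 0.660 PHz, via E = hf).
E_2 = 1.061 × 10^-21 J (from frequency = 1.602 THz, via E = hf).
Ratio = 4.373 × 10^-19 / 1.061 × 10^-21 = 412.

412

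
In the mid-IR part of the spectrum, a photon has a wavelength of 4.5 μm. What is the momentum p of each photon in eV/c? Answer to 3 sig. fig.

0.276 eV/c

Use h = 6.62607015e-34 J·s, c = 2.99792458e8 m/s, 1 eV = 1.602176634e-19 J.
In SI units: λ = 4.5 μm = 4.5e-6 m.
The photon relation is p = h/λ, giving p = 1.472e-28 kg·m/s.
Converting to eV/c: p = 0.2755 eV/c ≈ 0.276 eV/c.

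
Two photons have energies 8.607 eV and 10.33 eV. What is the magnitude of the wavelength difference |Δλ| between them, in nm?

Using λ = hc/E: λ₁ = 1.4405·10^-7 m, λ₂ = 1.2002·10^-7 m.
|Δλ| = |1.4405·10^-7 − 1.2002·10^-7| = 2.40·10^-8 m = 24.0 nm.

24.0 nm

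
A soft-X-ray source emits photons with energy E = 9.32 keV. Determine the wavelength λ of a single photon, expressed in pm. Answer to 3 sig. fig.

133 pm

Take h = 6.62607015e-34 J·s, c = 2.99792458e8 m/s, 1 eV = 1.602176634e-19 J.
In SI units: E = 9.32 keV = 1.4932e-15 J.
Since λ = hc/E for a photon, λ = 1.330e-10 m.
Converting to pm: λ = 133.0 pm ≈ 133 pm.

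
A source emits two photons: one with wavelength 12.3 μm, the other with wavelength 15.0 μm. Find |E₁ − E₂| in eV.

0.0181 eV

Using E = hc/λ: E₁ = 1.615e-20 J, E₂ = 1.324e-20 J.
|ΔE| = |1.615e-20 − 1.324e-20| = 2.91e-21 J = 0.0181 eV.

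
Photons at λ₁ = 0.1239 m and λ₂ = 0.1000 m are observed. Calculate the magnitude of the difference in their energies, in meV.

2.39 × 10^-3 meV

Using E = hc/λ: E₁ = 1.6033 × 10^-24 J, E₂ = 1.9864 × 10^-24 J.
|ΔE| = |1.6033 × 10^-24 − 1.9864 × 10^-24| = 3.83 × 10^-25 J = 2.39 × 10^-3 meV.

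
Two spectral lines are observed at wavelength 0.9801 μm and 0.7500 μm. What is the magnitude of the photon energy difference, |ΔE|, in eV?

0.388 eV

Using E = hc/λ: E₁ = 2.0268e-19 J, E₂ = 2.6486e-19 J.
|ΔE| = |2.0268e-19 − 2.6486e-19| = 6.22e-20 J = 0.388 eV.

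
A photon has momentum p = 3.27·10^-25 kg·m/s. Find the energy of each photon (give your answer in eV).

For a photon E = pc, so E = 9.803·10^-17 J.
Converting to eV: E = 611.9 eV ≈ 612 eV.

612 eV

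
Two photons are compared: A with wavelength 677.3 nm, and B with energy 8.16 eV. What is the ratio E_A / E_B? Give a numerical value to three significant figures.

E_A = 2.933 × 10^-19 J (from wavelength = 677.3 nm, via E = hc/λ).
E_B = 1.307 × 10^-18 J (from energy = 8.16 eV, via E given directly).
Ratio = 2.933 × 10^-19 / 1.307 × 10^-18 = 0.224.

0.224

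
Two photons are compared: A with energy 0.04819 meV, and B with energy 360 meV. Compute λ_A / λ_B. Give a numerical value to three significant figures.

λ_A = 0.02573 m (from energy = 0.04819 meV, via λ = hc/E).
λ_B = 3.444e-6 m (from energy = 360 meV, via λ = hc/E).
Ratio = 0.02573 / 3.444e-6 = 7470.

7470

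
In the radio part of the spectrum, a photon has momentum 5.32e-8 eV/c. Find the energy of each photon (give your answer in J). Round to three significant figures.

8.52e-27 J

Use c = 2.99792458e8 m/s, 1 eV = 1.602176634e-19 J.
Convert to SI: p = 5.32e-8 eV/c = 2.8432e-35 kg·m/s.
The photon relation is E = pc, giving E = 8.524e-27 J.
So E ≈ 8.52e-27 J.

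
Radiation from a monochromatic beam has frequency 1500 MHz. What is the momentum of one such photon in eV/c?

6.20 × 10^-6 eV/c

Take h = 6.62607015 × 10^-34 J·s, c = 2.99792458 × 10^8 m/s, 1 eV = 1.602176634 × 10^-19 J.
Convert to SI: f = 1500 MHz = 1.50 × 10^9 Hz.
For a photon p = hf/c, so p = 3.315 × 10^-33 kg·m/s.
Converting to eV/c: p = 6.204 × 10^-6 eV/c ≈ 6.20 × 10^-6 eV/c.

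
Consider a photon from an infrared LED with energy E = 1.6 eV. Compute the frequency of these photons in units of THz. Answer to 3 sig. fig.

387 THz

First convert: E = 1.6 eV = 2.5635e-19 J.
Since f = E/h for a photon, f = 3.869e14 Hz.
Converting to THz: f = 386.9 THz ≈ 387 THz.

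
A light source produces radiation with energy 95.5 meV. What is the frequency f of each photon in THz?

23.1 THz

First convert: E = 95.5 meV = 1.5301e-20 J.
Since f = E/h for a photon, f = 2.309e13 Hz.
Converting to THz: f = 23.09 THz ≈ 23.1 THz.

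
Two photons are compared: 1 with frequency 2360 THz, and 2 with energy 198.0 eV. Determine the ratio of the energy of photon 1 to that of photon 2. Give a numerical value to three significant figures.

E_1 = 1.564 × 10^-18 J (from frequency = 2360 THz, via E = hf).
E_2 = 3.172 × 10^-17 J (from energy = 198.0 eV, via E given directly).
Ratio = 1.564 × 10^-18 / 3.172 × 10^-17 = 0.0493.

0.0493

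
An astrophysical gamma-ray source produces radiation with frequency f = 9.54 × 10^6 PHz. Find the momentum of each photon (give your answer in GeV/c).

0.0395 GeV/c

Take h = 6.62607015 × 10^-34 J·s, c = 2.99792458 × 10^8 m/s, 1 eV = 1.602176634 × 10^-19 J.
Convert to SI: f = 9.54 × 10^6 PHz = 9.54 × 10^21 Hz.
The photon relation is p = hf/c, giving p = 2.109 × 10^-20 kg·m/s.
Converting to GeV/c: p = 0.03945 GeV/c ≈ 0.0395 GeV/c.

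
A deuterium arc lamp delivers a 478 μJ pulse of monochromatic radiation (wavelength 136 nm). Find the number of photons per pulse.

3.27e14 photons

Per-photon energy: E = 1.461e-18 J (from wavelength = 136 nm).
N = E_total / E_photon = 4.78e-4 J / 1.461e-18 J = 3.27e14.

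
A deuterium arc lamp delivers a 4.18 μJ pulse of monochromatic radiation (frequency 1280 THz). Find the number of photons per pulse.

Per-photon energy: E = 8.481e-19 J (from frequency = 1280 THz).
N = E_total / E_photon = 4.18e-6 J / 8.481e-19 J = 4.93e12.

4.93e12 photons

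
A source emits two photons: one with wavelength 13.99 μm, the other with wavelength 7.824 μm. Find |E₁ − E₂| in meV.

69.8 meV

Using E = hc/λ: E₁ = 1.4199e-20 J, E₂ = 2.5389e-20 J.
|ΔE| = |1.4199e-20 − 2.5389e-20| = 1.12e-20 J = 69.8 meV.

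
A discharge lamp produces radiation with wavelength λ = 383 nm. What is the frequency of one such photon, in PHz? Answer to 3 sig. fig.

Take c = 2.99792458 × 10^8 m/s.
First convert: λ = 383 nm = 3.83 × 10^-7 m.
For a photon f = c/λ, so f = 7.827 × 10^14 Hz.
Converting to PHz: f = 0.7827 PHz ≈ 0.783 PHz.

0.783 PHz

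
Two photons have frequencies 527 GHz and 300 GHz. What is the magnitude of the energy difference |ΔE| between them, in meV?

Using E = hf: E₁ = 3.492 × 10^-22 J, E₂ = 1.988 × 10^-22 J.
|ΔE| = |3.492 × 10^-22 − 1.988 × 10^-22| = 1.50 × 10^-22 J = 0.939 meV.

0.939 meV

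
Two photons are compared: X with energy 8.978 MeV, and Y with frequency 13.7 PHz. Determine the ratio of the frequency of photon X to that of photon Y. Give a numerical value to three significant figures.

1.58e5

f_X = 2.171e21 Hz (from energy = 8.978 MeV, via f = E/h).
f_Y = 1.370e16 Hz (from frequency = 13.7 PHz, via f given directly).
Ratio = 2.171e21 / 1.370e16 = 1.58e5.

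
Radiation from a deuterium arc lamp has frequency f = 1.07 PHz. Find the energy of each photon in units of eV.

First convert: f = 1.07 PHz = 1.07 × 10^15 Hz.
For a photon E = hf, so E = 7.090 × 10^-19 J.
Converting to eV: E = 4.425 eV ≈ 4.43 eV.

4.43 eV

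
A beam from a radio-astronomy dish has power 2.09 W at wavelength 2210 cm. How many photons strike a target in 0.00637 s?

1.48e24 photons

Total energy: E_total = P·t = 2.09 × 0.00637 = 0.01331 J.
Per-photon energy: E = 8.988e-27 J.
N = E_total / E_photon = 1.48e24.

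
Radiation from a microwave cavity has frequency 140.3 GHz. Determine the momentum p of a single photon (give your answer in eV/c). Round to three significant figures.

5.80e-4 eV/c

Use h = 6.62607015e-34 J·s, c = 2.99792458e8 m/s, 1 eV = 1.602176634e-19 J.
In SI units: f = 140.3 GHz = 1.403e11 Hz.
Since p = hf/c for a photon, p = 3.101e-31 kg·m/s.
Converting to eV/c: p = 5.802e-4 eV/c ≈ 5.80e-4 eV/c.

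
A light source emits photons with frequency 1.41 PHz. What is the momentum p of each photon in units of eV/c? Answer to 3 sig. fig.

5.83 eV/c

(h = 6.62607015e-34 J·s, c = 2.99792458e8 m/s, 1 eV = 1.602176634e-19 J.)
Convert to SI: f = 1.41 PHz = 1.41e15 Hz.
The photon relation is p = hf/c, giving p = 3.116e-27 kg·m/s.
Converting to eV/c: p = 5.831 eV/c ≈ 5.83 eV/c.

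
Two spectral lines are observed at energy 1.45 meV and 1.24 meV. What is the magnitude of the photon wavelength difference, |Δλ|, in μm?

145 μm

Using λ = hc/E: λ₁ = 8.551·10^-4 m, λ₂ = 9.999·10^-4 m.
|Δλ| = |8.551·10^-4 − 9.999·10^-4| = 1.45·10^-4 m = 145 μm.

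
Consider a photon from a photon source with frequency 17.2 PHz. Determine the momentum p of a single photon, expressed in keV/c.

0.0711 keV/c

In SI units: f = 17.2 PHz = 1.72·10^16 Hz.
Apply p = hf/c: p = 3.802·10^-26 kg·m/s.
Converting to keV/c: p = 0.07113 keV/c ≈ 0.0711 keV/c.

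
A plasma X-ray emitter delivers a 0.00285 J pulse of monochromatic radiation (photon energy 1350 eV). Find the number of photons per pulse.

Per-photon energy: E = 2.163e-16 J (from energy = 1350 eV).
N = E_total / E_photon = 0.00285 J / 2.163e-16 J = 1.32e13.

1.32e13 photons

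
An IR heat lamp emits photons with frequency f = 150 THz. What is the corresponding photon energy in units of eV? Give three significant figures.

0.620 eV

Take h = 6.62607015e-34 J·s, 1 eV = 1.602176634e-19 J.
Convert to SI: f = 150 THz = 1.50e14 Hz.
Since E = hf for a photon, E = 9.939e-20 J.
Converting to eV: E = 0.6204 eV ≈ 0.620 eV.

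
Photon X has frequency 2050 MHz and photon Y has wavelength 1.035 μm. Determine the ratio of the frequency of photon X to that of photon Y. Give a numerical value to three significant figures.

7.08·10^-6

f_X = 2.050·10^9 Hz (from frequency = 2050 MHz, via f given directly).
f_Y = 2.897·10^14 Hz (from wavelength = 1.035 μm, via f = c/λ).
Ratio = 2.050·10^9 / 2.897·10^14 = 7.08·10^-6.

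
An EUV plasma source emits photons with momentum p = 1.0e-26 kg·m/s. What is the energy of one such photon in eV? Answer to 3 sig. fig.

(c = 2.99792458e8 m/s, 1 eV = 1.602176634e-19 J.)
Apply E = pc: E = 2.998e-18 J.
Converting to eV: E = 18.71 eV ≈ 18.7 eV.

18.7 eV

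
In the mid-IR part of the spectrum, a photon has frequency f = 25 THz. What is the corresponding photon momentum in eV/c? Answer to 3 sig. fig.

0.103 eV/c

(h = 6.62607015·10^-34 J·s, c = 2.99792458·10^8 m/s, 1 eV = 1.602176634·10^-19 J.)
In SI units: f = 25 THz = 2.5·10^13 Hz.
For a photon p = hf/c, so p = 5.526·10^-29 kg·m/s.
Converting to eV/c: p = 0.1034 eV/c ≈ 0.103 eV/c.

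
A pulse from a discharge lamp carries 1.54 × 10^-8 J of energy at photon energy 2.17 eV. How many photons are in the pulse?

Per-photon energy: E = 3.477 × 10^-19 J (from energy = 2.17 eV).
N = E_total / E_photon = 1.54 × 10^-8 J / 3.477 × 10^-19 J = 4.43 × 10^10.

4.43 × 10^10 photons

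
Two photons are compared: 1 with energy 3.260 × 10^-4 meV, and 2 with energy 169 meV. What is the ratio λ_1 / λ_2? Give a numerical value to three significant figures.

λ_1 = 3.803 m (from energy = 3.260 × 10^-4 meV, via λ = hc/E).
λ_2 = 7.336 × 10^-6 m (from energy = 169 meV, via λ = hc/E).
Ratio = 3.803 / 7.336 × 10^-6 = 5.18 × 10^5.

5.18 × 10^5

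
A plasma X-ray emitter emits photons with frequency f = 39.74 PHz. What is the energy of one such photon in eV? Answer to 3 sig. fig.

(h = 6.62607015 × 10^-34 J·s, 1 eV = 1.602176634 × 10^-19 J.)
Convert to SI: f = 39.74 PHz = 3.974 × 10^16 Hz.
The photon relation is E = hf, giving E = 2.633 × 10^-17 J.
Converting to eV: E = 164.4 eV ≈ 164 eV.

164 eV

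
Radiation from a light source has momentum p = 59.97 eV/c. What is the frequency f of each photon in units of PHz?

14.5 PHz

Take h = 6.62607015e-34 J·s, c = 2.99792458e8 m/s, 1 eV = 1.602176634e-19 J.
Convert to SI: p = 59.97 eV/c = 3.2050e-26 kg·m/s.
For a photon f = pc/h, so f = 1.450e16 Hz.
Converting to PHz: f = 14.50 PHz ≈ 14.5 PHz.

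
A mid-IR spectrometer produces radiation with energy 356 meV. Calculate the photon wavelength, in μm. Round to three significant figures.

3.48 μm

(h = 6.62607015e-34 J·s, c = 2.99792458e8 m/s, 1 eV = 1.602176634e-19 J.)
In SI units: E = 356 meV = 5.7037e-20 J.
For a photon λ = hc/E, so λ = 3.483e-6 m.
Converting to μm: λ = 3.483 μm ≈ 3.48 μm.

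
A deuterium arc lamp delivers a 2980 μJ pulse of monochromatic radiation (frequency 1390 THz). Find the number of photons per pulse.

Per-photon energy: E = 9.210 × 10^-19 J (from frequency = 1390 THz).
N = E_total / E_photon = 0.00298 J / 9.210 × 10^-19 J = 3.24 × 10^15.

3.24 × 10^15 photons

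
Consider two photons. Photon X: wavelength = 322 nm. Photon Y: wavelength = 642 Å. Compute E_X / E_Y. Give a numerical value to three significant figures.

E_X = 6.169 × 10^-19 J (from wavelength = 322 nm, via E = hc/λ).
E_Y = 3.094 × 10^-18 J (from wavelength = 642 Å, via E = hc/λ).
Ratio = 6.169 × 10^-19 / 3.094 × 10^-18 = 0.199.

0.199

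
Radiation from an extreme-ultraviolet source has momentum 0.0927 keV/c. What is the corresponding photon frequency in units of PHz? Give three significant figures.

22.4 PHz

Use h = 6.62607015·10^-34 J·s, c = 2.99792458·10^8 m/s, 1 eV = 1.602176634·10^-19 J.
First convert: p = 0.0927 keV/c = 4.9542·10^-26 kg·m/s.
Apply f = pc/h: f = 2.241·10^16 Hz.
Converting to PHz: f = 22.41 PHz ≈ 22.4 PHz.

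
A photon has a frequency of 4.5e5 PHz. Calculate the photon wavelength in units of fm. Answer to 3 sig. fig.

666 fm

Use c = 2.99792458e8 m/s.
Convert to SI: f = 4.5e5 PHz = 4.5e20 Hz.
Apply λ = c/f: λ = 6.662e-13 m.
Converting to fm: λ = 666.2 fm ≈ 666 fm.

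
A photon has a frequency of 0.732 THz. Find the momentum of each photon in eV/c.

Take h = 6.62607015e-34 J·s, c = 2.99792458e8 m/s, 1 eV = 1.602176634e-19 J.
First convert: f = 0.732 THz = 7.32e11 Hz.
Since p = hf/c for a photon, p = 1.618e-30 kg·m/s.
Converting to eV/c: p = 0.003027 eV/c ≈ 3.03e-3 eV/c.

3.03e-3 eV/c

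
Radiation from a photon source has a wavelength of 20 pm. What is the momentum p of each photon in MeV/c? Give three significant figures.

0.0620 MeV/c

In SI units: λ = 20 pm = 2.0 × 10^-11 m.
For a photon p = h/λ, so p = 3.313 × 10^-23 kg·m/s.
Converting to MeV/c: p = 0.06199 MeV/c ≈ 0.0620 MeV/c.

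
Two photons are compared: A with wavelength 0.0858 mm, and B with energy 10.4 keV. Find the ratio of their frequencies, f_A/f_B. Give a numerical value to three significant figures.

f_A = 3.494·10^12 Hz (from wavelength = 0.0858 mm, via f = c/λ).
f_B = 2.515·10^18 Hz (from energy = 10.4 keV, via f = E/h).
Ratio = 3.494·10^12 / 2.515·10^18 = 1.39·10^-6.

1.39·10^-6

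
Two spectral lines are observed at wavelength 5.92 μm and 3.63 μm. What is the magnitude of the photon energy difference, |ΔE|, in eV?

Using E = hc/λ: E₁ = 3.355e-20 J, E₂ = 5.472e-20 J.
|ΔE| = |3.355e-20 − 5.472e-20| = 2.12e-20 J = 0.132 eV.

0.132 eV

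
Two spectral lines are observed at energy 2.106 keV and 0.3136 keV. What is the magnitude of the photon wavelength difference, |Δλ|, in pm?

3360 pm

Using λ = hc/E: λ₁ = 5.8872e-10 m, λ₂ = 3.9536e-9 m.
|Δλ| = |5.8872e-10 − 3.9536e-9| = 3.36e-9 m = 3360 pm.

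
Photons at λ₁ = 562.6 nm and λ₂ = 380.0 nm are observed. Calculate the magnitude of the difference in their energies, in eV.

1.06 eV

Using E = hc/λ: E₁ = 3.5308 × 10^-19 J, E₂ = 5.2275 × 10^-19 J.
|ΔE| = |3.5308 × 10^-19 − 5.2275 × 10^-19| = 1.70 × 10^-19 J = 1.06 eV.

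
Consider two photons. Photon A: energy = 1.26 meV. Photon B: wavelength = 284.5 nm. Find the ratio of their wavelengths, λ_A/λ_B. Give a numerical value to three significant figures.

λ_A = 9.840e-4 m (from energy = 1.26 meV, via λ = hc/E).
λ_B = 2.845e-7 m (from wavelength = 284.5 nm, via λ given directly).
Ratio = 9.840e-4 / 2.845e-7 = 3460.

3460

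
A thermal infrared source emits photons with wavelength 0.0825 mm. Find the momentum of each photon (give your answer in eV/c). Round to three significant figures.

In SI units: λ = 0.0825 mm = 8.25 × 10^-5 m.
Apply p = h/λ: p = 8.032 × 10^-30 kg·m/s.
Converting to eV/c: p = 0.01503 eV/c ≈ 0.0150 eV/c.

0.0150 eV/c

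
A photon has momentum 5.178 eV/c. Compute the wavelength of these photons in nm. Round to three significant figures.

239 nm

Take h = 6.62607015 × 10^-34 J·s, c = 2.99792458 × 10^8 m/s, 1 eV = 1.602176634 × 10^-19 J.
In SI units: p = 5.178 eV/c = 2.7673 × 10^-27 kg·m/s.
For a photon λ = h/p, so λ = 2.394 × 10^-7 m.
Converting to nm: λ = 239.4 nm ≈ 239 nm.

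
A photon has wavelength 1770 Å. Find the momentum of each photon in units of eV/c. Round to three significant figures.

In SI units: λ = 1770 Å = 1.77e-7 m.
Since p = h/λ for a photon, p = 3.744e-27 kg·m/s.
Converting to eV/c: p = 7.005 eV/c ≈ 7.00 eV/c.

7.00 eV/c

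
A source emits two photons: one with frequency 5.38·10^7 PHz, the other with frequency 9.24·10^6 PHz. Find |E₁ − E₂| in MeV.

184 MeV

Using E = hf: E₁ = 3.565·10^-11 J, E₂ = 6.122·10^-12 J.
|ΔE| = |3.565·10^-11 − 6.122·10^-12| = 2.95·10^-11 J = 184 MeV.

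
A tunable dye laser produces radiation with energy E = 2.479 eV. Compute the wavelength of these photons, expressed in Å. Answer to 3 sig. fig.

5000 Å

Use h = 6.62607015·10^-34 J·s, c = 2.99792458·10^8 m/s, 1 eV = 1.602176634·10^-19 J.
Convert to SI: E = 2.479 eV = 3.9718·10^-19 J.
Apply λ = hc/E: λ = 5.001·10^-7 m.
Converting to Å: λ = 5001 Å ≈ 5000 Å.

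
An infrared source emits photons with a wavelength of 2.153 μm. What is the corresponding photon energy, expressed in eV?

Take h = 6.62607015e-34 J·s, c = 2.99792458e8 m/s, 1 eV = 1.602176634e-19 J.
First convert: λ = 2.153 μm = 2.153e-6 m.
Since E = hc/λ for a photon, E = 9.226e-20 J.
Converting to eV: E = 0.5759 eV ≈ 0.576 eV.

0.576 eV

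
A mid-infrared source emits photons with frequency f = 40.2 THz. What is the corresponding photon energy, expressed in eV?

0.166 eV

First convert: f = 40.2 THz = 4.02e13 Hz.
For a photon E = hf, so E = 2.664e-20 J.
Converting to eV: E = 0.1663 eV ≈ 0.166 eV.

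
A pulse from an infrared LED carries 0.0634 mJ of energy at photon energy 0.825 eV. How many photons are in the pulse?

Per-photon energy: E = 1.322e-19 J (from energy = 0.825 eV).
N = E_total / E_photon = 6.34e-5 J / 1.322e-19 J = 4.80e14.

4.80e14 photons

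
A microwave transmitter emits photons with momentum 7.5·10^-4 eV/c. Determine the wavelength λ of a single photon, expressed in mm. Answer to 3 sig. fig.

1.65 mm

In SI units: p = 7.5·10^-4 eV/c = 4.0082·10^-31 kg·m/s.
For a photon λ = h/p, so λ = 0.001653 m.
Converting to mm: λ = 1.653 mm ≈ 1.65 mm.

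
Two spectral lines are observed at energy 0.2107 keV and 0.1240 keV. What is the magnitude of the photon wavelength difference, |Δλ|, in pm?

Using λ = hc/E: λ₁ = 5.8844 × 10^-9 m, λ₂ = 9.9987 × 10^-9 m.
|Δλ| = |5.8844 × 10^-9 − 9.9987 × 10^-9| = 4.11 × 10^-9 m = 4110 pm.

4110 pm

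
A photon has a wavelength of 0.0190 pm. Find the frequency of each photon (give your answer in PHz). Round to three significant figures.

Use c = 2.99792458e8 m/s.
Convert to SI: λ = 0.0190 pm = 1.90e-14 m.
Since f = c/λ for a photon, f = 1.578e22 Hz.
Converting to PHz: f = 1.578e7 PHz ≈ 1.58e7 PHz.

1.58e7 PHz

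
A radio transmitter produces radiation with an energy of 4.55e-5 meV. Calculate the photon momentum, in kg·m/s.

Use c = 2.99792458e8 m/s, 1 eV = 1.602176634e-19 J.
In SI units: E = 4.55e-5 meV = 7.2899e-27 J.
The photon relation is p = E/c, giving p = 2.432e-35 kg·m/s.
So p ≈ 2.43e-35 kg·m/s.

2.43e-35 kg·m/s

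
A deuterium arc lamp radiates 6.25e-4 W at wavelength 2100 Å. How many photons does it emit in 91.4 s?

6.04e16 photons

Total energy: E_total = P·t = 6.25e-4 × 91.4 = 0.05713 J.
Per-photon energy: E = 9.459e-19 J.
N = E_total / E_photon = 6.04e16.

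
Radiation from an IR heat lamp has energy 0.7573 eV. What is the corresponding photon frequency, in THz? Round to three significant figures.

183 THz

Take h = 6.62607015e-34 J·s, 1 eV = 1.602176634e-19 J.
In SI units: E = 0.7573 eV = 1.2133e-19 J.
For a photon f = E/h, so f = 1.831e14 Hz.
Converting to THz: f = 183.1 THz ≈ 183 THz.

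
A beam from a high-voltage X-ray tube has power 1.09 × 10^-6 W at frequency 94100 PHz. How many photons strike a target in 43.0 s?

7.52 × 10^8 photons

Total energy: E_total = P·t = 1.09 × 10^-6 × 43.0 = 4.687 × 10^-5 J.
Per-photon energy: E = 6.235 × 10^-14 J.
N = E_total / E_photon = 7.52 × 10^8.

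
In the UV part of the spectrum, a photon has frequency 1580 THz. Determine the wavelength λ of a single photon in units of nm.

190 nm

Convert to SI: f = 1580 THz = 1.58 × 10^15 Hz.
Since λ = c/f for a photon, λ = 1.897 × 10^-7 m.
Converting to nm: λ = 189.7 nm ≈ 190 nm.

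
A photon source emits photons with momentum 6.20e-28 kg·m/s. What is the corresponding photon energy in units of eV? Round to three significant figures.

1.16 eV

(c = 2.99792458e8 m/s, 1 eV = 1.602176634e-19 J.)
Apply E = pc: E = 1.859e-19 J.
Converting to eV: E = 1.160 eV ≈ 1.16 eV.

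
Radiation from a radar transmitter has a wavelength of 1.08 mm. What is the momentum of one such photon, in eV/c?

1.15e-3 eV/c

Convert to SI: λ = 1.08 mm = 0.00108 m.
For a photon p = h/λ, so p = 6.135e-31 kg·m/s.
Converting to eV/c: p = 0.001148 eV/c ≈ 1.15e-3 eV/c.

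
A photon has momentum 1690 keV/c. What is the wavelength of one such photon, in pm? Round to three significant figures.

Use h = 6.62607015e-34 J·s, c = 2.99792458e8 m/s, 1 eV = 1.602176634e-19 J.
Convert to SI: p = 1690 keV/c = 9.0318e-22 kg·m/s.
Since λ = h/p for a photon, λ = 7.336e-13 m.
Converting to pm: λ = 0.7336 pm ≈ 0.734 pm.

0.734 pm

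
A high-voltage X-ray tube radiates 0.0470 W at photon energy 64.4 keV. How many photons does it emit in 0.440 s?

2.00·10^12 photons

Total energy: E_total = P·t = 0.0470 × 0.440 = 0.02068 J.
Per-photon energy: E = 1.032·10^-14 J.
N = E_total / E_photon = 2.00·10^12.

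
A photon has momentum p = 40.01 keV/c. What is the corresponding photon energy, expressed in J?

6.41e-15 J

First convert: p = 40.01 keV/c = 2.1382e-23 kg·m/s.
For a photon E = pc, so E = 6.410e-15 J.
So E ≈ 6.41e-15 J.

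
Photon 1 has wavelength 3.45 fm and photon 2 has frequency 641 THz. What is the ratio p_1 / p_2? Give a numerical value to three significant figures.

1.36e8

p_1 = 1.921e-19 kg·m/s (from wavelength = 3.45 fm, via p = h/λ).
p_2 = 1.417e-27 kg·m/s (from frequency = 641 THz, via p = hf/c).
Ratio = 1.921e-19 / 1.417e-27 = 1.36e8.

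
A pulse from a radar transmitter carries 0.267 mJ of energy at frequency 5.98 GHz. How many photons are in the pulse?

Per-photon energy: E = 3.962 × 10^-24 J (from frequency = 5.98 GHz).
N = E_total / E_photon = 2.67 × 10^-4 J / 3.962 × 10^-24 J = 6.74 × 10^19.

6.74 × 10^19 photons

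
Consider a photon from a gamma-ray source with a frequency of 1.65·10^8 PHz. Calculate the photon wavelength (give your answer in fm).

Convert to SI: f = 1.65·10^8 PHz = 1.65·10^23 Hz.
Apply λ = c/f: λ = 1.817·10^-15 m.
Converting to fm: λ = 1.817 fm ≈ 1.82 fm.

1.82 fm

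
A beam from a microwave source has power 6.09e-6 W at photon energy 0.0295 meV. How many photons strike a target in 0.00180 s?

2.32e15 photons

Total energy: E_total = P·t = 6.09e-6 × 0.00180 = 1.096e-8 J.
Per-photon energy: E = 4.726e-24 J.
N = E_total / E_photon = 2.32e15.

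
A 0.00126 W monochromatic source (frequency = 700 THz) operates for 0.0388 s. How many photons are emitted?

Total energy: E_total = P·t = 0.00126 × 0.0388 = 4.889·10^-5 J.
Per-photon energy: E = 4.638·10^-19 J.
N = E_total / E_photon = 1.05·10^14.

1.05·10^14 photons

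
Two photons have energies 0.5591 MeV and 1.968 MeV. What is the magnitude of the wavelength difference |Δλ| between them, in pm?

1.59 pm

Using λ = hc/E: λ₁ = 2.2176e-12 m, λ₂ = 6.3000e-13 m.
|Δλ| = |2.2176e-12 − 6.3000e-13| = 1.59e-12 m = 1.59 pm.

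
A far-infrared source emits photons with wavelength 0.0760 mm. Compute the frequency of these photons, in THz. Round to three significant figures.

Use c = 2.99792458e8 m/s.
First convert: λ = 0.0760 mm = 7.60e-5 m.
Since f = c/λ for a photon, f = 3.945e12 Hz.
Converting to THz: f = 3.945 THz ≈ 3.94 THz.

3.94 THz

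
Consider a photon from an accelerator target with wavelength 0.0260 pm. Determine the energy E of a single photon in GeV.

Convert to SI: λ = 0.0260 pm = 2.60 × 10^-14 m.
Apply E = hc/λ: E = 7.640 × 10^-12 J.
Converting to GeV: E = 0.04769 GeV ≈ 0.0477 GeV.

0.0477 GeV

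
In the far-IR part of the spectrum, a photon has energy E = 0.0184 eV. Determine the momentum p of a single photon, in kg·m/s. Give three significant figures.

9.83e-30 kg·m/s

Take c = 2.99792458e8 m/s, 1 eV = 1.602176634e-19 J.
In SI units: E = 0.0184 eV = 2.9480e-21 J.
The photon relation is p = E/c, giving p = 9.833e-30 kg·m/s.
So p ≈ 9.83e-30 kg·m/s.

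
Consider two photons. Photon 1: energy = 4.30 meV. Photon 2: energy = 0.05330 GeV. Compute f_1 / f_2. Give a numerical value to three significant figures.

8.07 × 10^-11

f_1 = 1.040 × 10^12 Hz (from energy = 4.30 meV, via f = E/h).
f_2 = 1.289 × 10^22 Hz (from energy = 0.05330 GeV, via f = E/h).
Ratio = 1.040 × 10^12 / 1.289 × 10^22 = 8.07 × 10^-11.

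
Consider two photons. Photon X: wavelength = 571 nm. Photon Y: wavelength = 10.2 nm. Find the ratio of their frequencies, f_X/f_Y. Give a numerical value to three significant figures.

0.0179

f_X = 5.250e14 Hz (from wavelength = 571 nm, via f = c/λ).
f_Y = 2.939e16 Hz (from wavelength = 10.2 nm, via f = c/λ).
Ratio = 5.250e14 / 2.939e16 = 0.0179.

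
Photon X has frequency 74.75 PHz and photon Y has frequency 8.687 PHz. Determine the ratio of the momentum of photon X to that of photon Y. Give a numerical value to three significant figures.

p_X = 1.652·10^-25 kg·m/s (from frequency = 74.75 PHz, via p = hf/c).
p_Y = 1.920·10^-26 kg·m/s (from frequency = 8.687 PHz, via p = hf/c).
Ratio = 1.652·10^-25 / 1.920·10^-26 = 8.60.

8.60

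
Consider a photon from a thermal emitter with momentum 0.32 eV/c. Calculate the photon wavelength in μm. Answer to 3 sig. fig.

Convert to SI: p = 0.32 eV/c = 1.7102·10^-28 kg·m/s.
Since λ = h/p for a photon, λ = 3.875·10^-6 m.
Converting to μm: λ = 3.875 μm ≈ 3.87 μm.

3.87 μm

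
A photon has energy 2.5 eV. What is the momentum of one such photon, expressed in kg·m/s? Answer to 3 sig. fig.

1.34 × 10^-27 kg·m/s

Convert to SI: E = 2.5 eV = 4.0054 × 10^-19 J.
Since p = E/c for a photon, p = 1.336 × 10^-27 kg·m/s.
So p ≈ 1.34 × 10^-27 kg·m/s.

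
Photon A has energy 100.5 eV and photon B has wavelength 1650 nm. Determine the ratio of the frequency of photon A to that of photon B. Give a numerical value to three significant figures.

f_A = 2.430 × 10^16 Hz (from energy = 100.5 eV, via f = E/h).
f_B = 1.817 × 10^14 Hz (from wavelength = 1650 nm, via f = c/λ).
Ratio = 2.430 × 10^16 / 1.817 × 10^14 = 134.

134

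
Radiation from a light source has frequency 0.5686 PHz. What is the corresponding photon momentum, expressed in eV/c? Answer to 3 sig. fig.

2.35 eV/c

Take h = 6.62607015e-34 J·s, c = 2.99792458e8 m/s, 1 eV = 1.602176634e-19 J.
First convert: f = 0.5686 PHz = 5.686e14 Hz.
Since p = hf/c for a photon, p = 1.257e-27 kg·m/s.
Converting to eV/c: p = 2.352 eV/c ≈ 2.35 eV/c.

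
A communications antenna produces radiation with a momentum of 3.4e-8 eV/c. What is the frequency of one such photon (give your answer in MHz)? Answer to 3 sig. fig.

Use h = 6.62607015e-34 J·s, c = 2.99792458e8 m/s, 1 eV = 1.602176634e-19 J.
First convert: p = 3.4e-8 eV/c = 1.8171e-35 kg·m/s.
For a photon f = pc/h, so f = 8.221e6 Hz.
Converting to MHz: f = 8.221 MHz ≈ 8.22 MHz.

8.22 MHz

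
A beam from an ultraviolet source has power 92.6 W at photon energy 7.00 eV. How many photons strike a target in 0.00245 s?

2.02 × 10^17 photons

Total energy: E_total = P·t = 92.6 × 0.00245 = 0.2269 J.
Per-photon energy: E = 1.122 × 10^-18 J.
N = E_total / E_photon = 2.02 × 10^17.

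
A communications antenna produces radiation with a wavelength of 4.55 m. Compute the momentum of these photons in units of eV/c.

2.72 × 10^-7 eV/c

The photon relation is p = h/λ, giving p = 1.456 × 10^-34 kg·m/s.
Converting to eV/c: p = 2.725 × 10^-7 eV/c ≈ 2.72 × 10^-7 eV/c.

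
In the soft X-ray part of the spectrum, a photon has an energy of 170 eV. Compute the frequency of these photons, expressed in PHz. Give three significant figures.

First convert: E = 170 eV = 2.7237e-17 J.
For a photon f = E/h, so f = 4.111e16 Hz.
Converting to PHz: f = 41.11 PHz ≈ 41.1 PHz.

41.1 PHz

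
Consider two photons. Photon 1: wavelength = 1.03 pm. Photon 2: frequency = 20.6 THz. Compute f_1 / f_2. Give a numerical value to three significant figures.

1.41e7

f_1 = 2.911e20 Hz (from wavelength = 1.03 pm, via f = c/λ).
f_2 = 2.060e13 Hz (from frequency = 20.6 THz, via f given directly).
Ratio = 2.911e20 / 2.060e13 = 1.41e7.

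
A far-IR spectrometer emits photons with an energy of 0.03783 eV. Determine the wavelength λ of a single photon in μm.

In SI units: E = 0.03783 eV = 6.0610·10^-21 J.
The photon relation is λ = hc/E, giving λ = 3.277·10^-5 m.
Converting to μm: λ = 32.77 μm ≈ 32.8 μm.

32.8 μm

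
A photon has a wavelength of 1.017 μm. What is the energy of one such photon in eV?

(h = 6.62607015 × 10^-34 J·s, c = 2.99792458 × 10^8 m/s, 1 eV = 1.602176634 × 10^-19 J.)
Convert to SI: λ = 1.017 μm = 1.017 × 10^-6 m.
For a photon E = hc/λ, so E = 1.953 × 10^-19 J.
Converting to eV: E = 1.219 eV ≈ 1.22 eV.

1.22 eV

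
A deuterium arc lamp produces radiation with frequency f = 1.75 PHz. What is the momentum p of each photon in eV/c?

7.24 eV/c

(h = 6.62607015e-34 J·s, c = 2.99792458e8 m/s, 1 eV = 1.602176634e-19 J.)
Convert to SI: f = 1.75 PHz = 1.75e15 Hz.
The photon relation is p = hf/c, giving p = 3.868e-27 kg·m/s.
Converting to eV/c: p = 7.237 eV/c ≈ 7.24 eV/c.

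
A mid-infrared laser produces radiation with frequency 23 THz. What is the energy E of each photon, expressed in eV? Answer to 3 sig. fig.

0.0951 eV

In SI units: f = 23 THz = 2.3e13 Hz.
Since E = hf for a photon, E = 1.524e-20 J.
Converting to eV: E = 0.09512 eV ≈ 0.0951 eV.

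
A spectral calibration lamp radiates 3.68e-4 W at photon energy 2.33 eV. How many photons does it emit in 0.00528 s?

5.20e12 photons

Total energy: E_total = P·t = 3.68e-4 × 0.00528 = 1.943e-6 J.
Per-photon energy: E = 3.733e-19 J.
N = E_total / E_photon = 5.20e12.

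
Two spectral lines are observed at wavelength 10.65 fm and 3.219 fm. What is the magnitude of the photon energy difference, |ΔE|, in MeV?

Using E = hc/λ: E₁ = 1.8652·10^-11 J, E₂ = 6.1710·10^-11 J.
|ΔE| = |1.8652·10^-11 − 6.1710·10^-11| = 4.31·10^-11 J = 269 MeV.

269 MeV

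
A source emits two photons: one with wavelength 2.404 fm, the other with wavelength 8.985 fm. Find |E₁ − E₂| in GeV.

0.378 GeV

Using E = hc/λ: E₁ = 8.2631 × 10^-11 J, E₂ = 2.2108 × 10^-11 J.
|ΔE| = |8.2631 × 10^-11 − 2.2108 × 10^-11| = 6.05 × 10^-11 J = 0.378 GeV.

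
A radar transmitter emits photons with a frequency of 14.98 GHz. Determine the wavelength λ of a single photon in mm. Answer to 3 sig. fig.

20.0 mm

In SI units: f = 14.98 GHz = 1.498 × 10^10 Hz.
Since λ = c/f for a photon, λ = 0.02001 m.
Converting to mm: λ = 20.01 mm ≈ 20.0 mm.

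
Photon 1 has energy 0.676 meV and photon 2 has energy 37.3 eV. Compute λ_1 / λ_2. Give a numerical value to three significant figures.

5.52e4

λ_1 = 0.001834 m (from energy = 0.676 meV, via λ = hc/E).
λ_2 = 3.324e-8 m (from energy = 37.3 eV, via λ = hc/E).
Ratio = 0.001834 / 3.324e-8 = 5.52e4.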